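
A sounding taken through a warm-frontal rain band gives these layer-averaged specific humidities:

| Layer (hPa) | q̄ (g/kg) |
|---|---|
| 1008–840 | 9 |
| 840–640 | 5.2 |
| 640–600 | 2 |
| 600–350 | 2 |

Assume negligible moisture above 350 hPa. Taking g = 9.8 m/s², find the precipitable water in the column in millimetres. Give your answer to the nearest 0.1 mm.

PW ≈ 32.0 mm

Precipitable water is the column-integrated vapour mass per unit area: PW = (1/g) Σ q̄ Δp, with q in kg/kg and Δp in Pa (1 kg/m² of water = 1 mm).
Layer 1008–840 hPa: Δp = 168 hPa = 16800 Pa, q̄ = 0.009 kg/kg → 0.009 × 16800 / 9.8 = 15.43 mm
Layer 840–640 hPa: Δp = 200 hPa = 20000 Pa, q̄ = 0.0052 kg/kg → 0.0052 × 20000 / 9.8 = 10.61 mm
Layer 640–600 hPa: Δp = 40 hPa = 4000 Pa, q̄ = 0.002 kg/kg → 0.002 × 4000 / 9.8 = 0.82 mm
Layer 600–350 hPa: Δp = 250 hPa = 25000 Pa, q̄ = 0.002 kg/kg → 0.002 × 25000 / 9.8 = 5.10 mm
PW = 15.43 + 10.61 + 0.82 + 5.10 = 31.96 ≈ 32.0 mm.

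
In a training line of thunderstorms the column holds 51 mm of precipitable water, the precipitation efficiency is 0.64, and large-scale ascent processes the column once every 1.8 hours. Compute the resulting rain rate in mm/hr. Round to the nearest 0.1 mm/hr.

R ≈ 18.1 mm/hr

Each overturning extracts ε × PW = 0.64 × 51 = 32.64 mm.
Rate = ε·PW / τ = 32.64 / 1.8 h = 18.1 mm/hr.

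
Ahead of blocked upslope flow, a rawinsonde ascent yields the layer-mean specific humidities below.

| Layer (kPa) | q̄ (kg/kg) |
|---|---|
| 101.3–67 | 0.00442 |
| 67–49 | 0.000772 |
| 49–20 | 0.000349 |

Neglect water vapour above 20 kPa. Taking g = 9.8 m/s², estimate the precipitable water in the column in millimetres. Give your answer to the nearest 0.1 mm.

PW ≈ 17.9 mm

Precipitable water is the column-integrated vapour mass per unit area: PW = (1/g) Σ q̄ Δp, with q in kg/kg and Δp in Pa (1 kg/m² of water = 1 mm).
Layer 101.3–67 kPa: Δp = 343 hPa = 34300 Pa, q̄ = 0.00442 kg/kg → 0.00442 × 34300 / 9.8 = 15.47 mm
Layer 67–49 kPa: Δp = 180 hPa = 18000 Pa, q̄ = 0.000772 kg/kg → 0.000772 × 18000 / 9.8 = 1.42 mm
Layer 49–20 kPa: Δp = 290 hPa = 29000 Pa, q̄ = 0.000349 kg/kg → 0.000349 × 29000 / 9.8 = 1.03 mm
PW = 15.47 + 1.42 + 1.03 = 17.92 ≈ 17.9 mm.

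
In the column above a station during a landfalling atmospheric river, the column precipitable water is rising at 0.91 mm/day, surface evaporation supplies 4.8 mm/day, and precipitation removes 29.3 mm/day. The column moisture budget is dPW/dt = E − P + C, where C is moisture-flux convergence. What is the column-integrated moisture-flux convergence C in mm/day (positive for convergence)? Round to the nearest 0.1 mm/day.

dPW/dt = +0.91 mm/day.
C = dPW/dt − E + P = (+0.91) − 4.8 + 29.3 = 25.4 mm/day.

C ≈ 25.4 mm/day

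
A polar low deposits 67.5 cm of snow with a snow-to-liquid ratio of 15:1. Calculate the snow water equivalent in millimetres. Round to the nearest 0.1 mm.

SWE = snow depth / ratio = 67.5 cm / 15 = 4.500 cm = 45.0 mm.

SWE ≈ 45.0 mm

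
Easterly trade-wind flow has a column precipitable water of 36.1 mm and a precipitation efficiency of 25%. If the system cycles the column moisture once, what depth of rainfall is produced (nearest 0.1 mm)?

rainfall ≈ 9.0 mm

Rainfall = ε × PW = 0.25 × 36.1 = 9.0 mm.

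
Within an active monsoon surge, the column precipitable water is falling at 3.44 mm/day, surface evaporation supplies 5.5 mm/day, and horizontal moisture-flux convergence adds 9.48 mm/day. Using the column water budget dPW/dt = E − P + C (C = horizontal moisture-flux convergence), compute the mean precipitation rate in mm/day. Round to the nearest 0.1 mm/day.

P ≈ 18.4 mm/day

dPW/dt = -3.44 mm/day.
P = E + C − dPW/dt = 5.5 + (9.48) − (-3.44) = 18.4 mm/day.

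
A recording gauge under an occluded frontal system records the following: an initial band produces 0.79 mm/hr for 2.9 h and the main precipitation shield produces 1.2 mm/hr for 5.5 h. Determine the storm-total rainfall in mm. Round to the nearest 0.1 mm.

total ≈ 8.9 mm

Total = Σ Rᵢ Δtᵢ = 0.79 × 2.9 + 1.2 × 5.5
      = 2.291 + 6.6 = 8.9 mm.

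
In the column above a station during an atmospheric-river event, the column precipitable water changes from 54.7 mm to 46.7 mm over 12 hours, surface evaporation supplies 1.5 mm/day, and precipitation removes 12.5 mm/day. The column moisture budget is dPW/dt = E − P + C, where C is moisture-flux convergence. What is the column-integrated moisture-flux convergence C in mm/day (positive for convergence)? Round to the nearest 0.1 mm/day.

C ≈ -5.0 mm/day

dPW/dt = (46.7 − 54.7) mm / (12/24 day) = -16.000 mm/day.
C = dPW/dt − E + P = (-16.000) − 1.5 + 12.5 = -5.0 mm/day.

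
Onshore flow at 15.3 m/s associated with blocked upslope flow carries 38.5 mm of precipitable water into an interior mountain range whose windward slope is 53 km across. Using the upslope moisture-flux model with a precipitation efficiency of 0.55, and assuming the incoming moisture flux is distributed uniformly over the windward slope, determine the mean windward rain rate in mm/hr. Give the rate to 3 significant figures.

R ≈ 22.0 mm/hr

Incoming column moisture flux per unit ridge length: F = V × PW = 15.3 × 38.5 = 589.05 mm·m/s.
Spread over the 53 km slope with efficiency ε = 0.55: R = ε·F/W = 0.55 × 589.05 / 53000 m = 6.113e-03 mm/s.
R = 6.113e-03 × 3600 = 22.0 mm/hr.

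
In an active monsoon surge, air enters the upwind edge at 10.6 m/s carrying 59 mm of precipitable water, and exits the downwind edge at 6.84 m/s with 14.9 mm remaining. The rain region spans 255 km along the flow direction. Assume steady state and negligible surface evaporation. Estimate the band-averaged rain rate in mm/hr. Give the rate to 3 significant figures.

R ≈ 7.39 mm/hr

Column moisture flux per unit crosswind length is F = V × PW.
Inflow: F_in = 10.6 × 59 = 625.4 mm·m/s
Outflow: F_out = 6.84 × 14.9 = 101.916 mm·m/s
Steady-state rate R = (F_in − F_out)/L = (625.4 − 101.916) / 255000 m = 2.053e-03 mm/s.
R = 2.053e-03 × 3600 = 7.39 mm/hr.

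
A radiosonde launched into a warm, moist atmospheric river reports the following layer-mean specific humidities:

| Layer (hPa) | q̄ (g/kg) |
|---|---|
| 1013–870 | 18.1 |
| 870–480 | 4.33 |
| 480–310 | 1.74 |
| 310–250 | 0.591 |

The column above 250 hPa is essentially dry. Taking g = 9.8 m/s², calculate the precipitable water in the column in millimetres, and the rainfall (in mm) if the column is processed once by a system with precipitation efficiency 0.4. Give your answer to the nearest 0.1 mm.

Precipitable water is the column-integrated vapour mass per unit area: PW = (1/g) Σ q̄ Δp, with q in kg/kg and Δp in Pa (1 kg/m² of water = 1 mm).
Layer 1013–870 hPa: Δp = 143 hPa = 14300 Pa, q̄ = 0.0181 kg/kg → 0.0181 × 14300 / 9.8 = 26.41 mm
Layer 870–480 hPa: Δp = 390 hPa = 39000 Pa, q̄ = 0.00433 kg/kg → 0.00433 × 39000 / 9.8 = 17.23 mm
Layer 480–310 hPa: Δp = 170 hPa = 17000 Pa, q̄ = 0.00174 kg/kg → 0.00174 × 17000 / 9.8 = 3.02 mm
Layer 310–250 hPa: Δp = 60 hPa = 6000 Pa, q̄ = 0.000591 kg/kg → 0.000591 × 6000 / 9.8 = 0.36 mm
PW = 26.41 + 17.23 + 3.02 + 0.36 = 47.02 ≈ 47.0 mm.
Rainfall = ε × PW = 0.4 × 47.0 = 18.8 mm.

PW ≈ 47.0 mm; rainfall ≈ 18.8 mm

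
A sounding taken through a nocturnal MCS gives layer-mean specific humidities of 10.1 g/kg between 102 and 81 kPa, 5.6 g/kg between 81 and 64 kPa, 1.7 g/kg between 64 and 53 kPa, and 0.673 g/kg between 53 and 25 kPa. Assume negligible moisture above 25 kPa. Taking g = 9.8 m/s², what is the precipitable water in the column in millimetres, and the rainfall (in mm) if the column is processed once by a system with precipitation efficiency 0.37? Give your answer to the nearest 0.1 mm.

PW ≈ 35.2 mm; rainfall ≈ 13.0 mm

Precipitable water is the column-integrated vapour mass per unit area: PW = (1/g) Σ q̄ Δp, with q in kg/kg and Δp in Pa (1 kg/m² of water = 1 mm).
Layer 102–81 kPa: Δp = 210 hPa = 21000 Pa, q̄ = 0.0101 kg/kg → 0.0101 × 21000 / 9.8 = 21.64 mm
Layer 81–64 kPa: Δp = 170 hPa = 17000 Pa, q̄ = 0.0056 kg/kg → 0.0056 × 17000 / 9.8 = 9.71 mm
Layer 64–53 kPa: Δp = 110 hPa = 11000 Pa, q̄ = 0.0017 kg/kg → 0.0017 × 11000 / 9.8 = 1.91 mm
Layer 53–25 kPa: Δp = 280 hPa = 28000 Pa, q̄ = 0.000673 kg/kg → 0.000673 × 28000 / 9.8 = 1.92 mm
PW = 21.64 + 9.71 + 1.91 + 1.92 = 35.18 ≈ 35.2 mm.
Rainfall = ε × PW = 0.37 × 35.2 = 13.0 mm.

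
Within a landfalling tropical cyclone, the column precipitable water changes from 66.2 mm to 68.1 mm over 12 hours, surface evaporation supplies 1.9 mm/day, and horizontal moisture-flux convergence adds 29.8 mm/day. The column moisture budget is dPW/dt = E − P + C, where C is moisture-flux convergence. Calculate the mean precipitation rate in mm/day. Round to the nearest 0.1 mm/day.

P ≈ 27.9 mm/day

dPW/dt = (68.1 − 66.2) mm / (12/24 day) = +3.800 mm/day.
P = E + C − dPW/dt = 1.9 + (29.8) − (+3.800) = 27.9 mm/day.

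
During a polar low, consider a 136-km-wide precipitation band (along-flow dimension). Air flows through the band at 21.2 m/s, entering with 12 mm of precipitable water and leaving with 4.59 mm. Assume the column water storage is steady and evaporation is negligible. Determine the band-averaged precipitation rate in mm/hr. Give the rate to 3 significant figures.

Column moisture flux per unit crosswind length is F = V × PW.
Inflow: F_in = 21.2 × 12 = 254.4 mm·m/s
Outflow: F_out = 21.2 × 4.59 = 97.308 mm·m/s
Steady-state rate R = (F_in − F_out)/L = (254.4 − 97.308) / 136000 m = 1.155e-03 mm/s.
R = 1.155e-03 × 3600 = 4.16 mm/hr.

R ≈ 4.16 mm/hr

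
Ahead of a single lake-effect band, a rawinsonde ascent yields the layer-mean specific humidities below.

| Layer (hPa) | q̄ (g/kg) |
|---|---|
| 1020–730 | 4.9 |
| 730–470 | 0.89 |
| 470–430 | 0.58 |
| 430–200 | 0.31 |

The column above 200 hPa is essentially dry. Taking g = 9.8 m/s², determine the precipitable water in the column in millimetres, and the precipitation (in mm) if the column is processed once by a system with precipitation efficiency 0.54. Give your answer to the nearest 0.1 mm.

PW ≈ 17.8 mm; precipitation ≈ 9.6 mm

Precipitable water is the column-integrated vapour mass per unit area: PW = (1/g) Σ q̄ Δp, with q in kg/kg and Δp in Pa (1 kg/m² of water = 1 mm).
Layer 1020–730 hPa: Δp = 290 hPa = 29000 Pa, q̄ = 0.0049 kg/kg → 0.0049 × 29000 / 9.8 = 14.50 mm
Layer 730–470 hPa: Δp = 260 hPa = 26000 Pa, q̄ = 0.00089 kg/kg → 0.00089 × 26000 / 9.8 = 2.36 mm
Layer 470–430 hPa: Δp = 40 hPa = 4000 Pa, q̄ = 0.00058 kg/kg → 0.00058 × 4000 / 9.8 = 0.24 mm
Layer 430–200 hPa: Δp = 230 hPa = 23000 Pa, q̄ = 0.00031 kg/kg → 0.00031 × 23000 / 9.8 = 0.73 mm
PW = 14.50 + 2.36 + 0.24 + 0.73 = 17.83 ≈ 17.8 mm.
Precipitation = ε × PW = 0.54 × 17.8 = 9.6 mm.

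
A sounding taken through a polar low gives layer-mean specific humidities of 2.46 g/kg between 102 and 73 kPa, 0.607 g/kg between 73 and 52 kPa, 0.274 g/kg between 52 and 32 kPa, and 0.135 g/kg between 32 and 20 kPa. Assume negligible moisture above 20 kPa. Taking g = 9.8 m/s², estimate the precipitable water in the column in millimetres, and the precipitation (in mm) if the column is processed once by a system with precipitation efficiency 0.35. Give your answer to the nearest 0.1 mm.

PW ≈ 9.3 mm; precipitation ≈ 3.3 mm

Precipitable water is the column-integrated vapour mass per unit area: PW = (1/g) Σ q̄ Δp, with q in kg/kg and Δp in Pa (1 kg/m² of water = 1 mm).
Layer 102–73 kPa: Δp = 290 hPa = 29000 Pa, q̄ = 0.00246 kg/kg → 0.00246 × 29000 / 9.8 = 7.28 mm
Layer 73–52 kPa: Δp = 210 hPa = 21000 Pa, q̄ = 0.000607 kg/kg → 0.000607 × 21000 / 9.8 = 1.30 mm
Layer 52–32 kPa: Δp = 200 hPa = 20000 Pa, q̄ = 0.000274 kg/kg → 0.000274 × 20000 / 9.8 = 0.56 mm
Layer 32–20 kPa: Δp = 120 hPa = 12000 Pa, q̄ = 0.000135 kg/kg → 0.000135 × 12000 / 9.8 = 0.17 mm
PW = 7.28 + 1.30 + 0.56 + 0.17 = 9.31 ≈ 9.3 mm.
Precipitation = ε × PW = 0.35 × 9.3 = 3.3 mm.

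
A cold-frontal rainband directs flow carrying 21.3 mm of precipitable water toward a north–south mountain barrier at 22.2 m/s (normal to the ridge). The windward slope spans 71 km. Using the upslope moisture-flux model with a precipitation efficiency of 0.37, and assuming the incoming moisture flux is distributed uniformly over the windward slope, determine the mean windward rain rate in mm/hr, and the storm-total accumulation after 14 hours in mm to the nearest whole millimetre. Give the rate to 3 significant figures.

R ≈ 8.87 mm/hr; total ≈ 124 mm

Incoming column moisture flux per unit ridge length: F = V × PW = 22.2 × 21.3 = 472.86 mm·m/s.
Spread over the 71 km slope with efficiency ε = 0.37: R = ε·F/W = 0.37 × 472.86 / 71000 m = 2.464e-03 mm/s.
R = 2.464e-03 × 3600 = 8.87 mm/hr.
Over 14 h: total = 8.87 × 14 = 124.18 ≈ 124 mm.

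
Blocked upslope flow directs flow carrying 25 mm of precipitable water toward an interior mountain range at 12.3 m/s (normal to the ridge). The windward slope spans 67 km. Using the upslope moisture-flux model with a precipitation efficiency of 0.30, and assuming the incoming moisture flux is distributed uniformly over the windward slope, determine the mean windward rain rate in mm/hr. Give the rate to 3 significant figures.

R ≈ 4.96 mm/hr

Incoming column moisture flux per unit ridge length: F = V × PW = 12.3 × 25 = 307.5 mm·m/s.
Spread over the 67 km slope with efficiency ε = 0.30: R = ε·F/W = 0.30 × 307.5 / 67000 m = 1.377e-03 mm/s.
R = 1.377e-03 × 3600 = 4.96 mm/hr.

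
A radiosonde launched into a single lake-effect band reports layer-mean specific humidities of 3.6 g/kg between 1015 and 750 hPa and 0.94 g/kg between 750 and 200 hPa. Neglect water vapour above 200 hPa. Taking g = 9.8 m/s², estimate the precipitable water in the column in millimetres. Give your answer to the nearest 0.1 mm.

PW ≈ 15.0 mm

Precipitable water is the column-integrated vapour mass per unit area: PW = (1/g) Σ q̄ Δp, with q in kg/kg and Δp in Pa (1 kg/m² of water = 1 mm).
Layer 1015–750 hPa: Δp = 265 hPa = 26500 Pa, q̄ = 0.0036 kg/kg → 0.0036 × 26500 / 9.8 = 9.73 mm
Layer 750–200 hPa: Δp = 550 hPa = 55000 Pa, q̄ = 0.00094 kg/kg → 0.00094 × 55000 / 9.8 = 5.28 mm
PW = 9.73 + 5.28 = 15.01 ≈ 15.0 mm.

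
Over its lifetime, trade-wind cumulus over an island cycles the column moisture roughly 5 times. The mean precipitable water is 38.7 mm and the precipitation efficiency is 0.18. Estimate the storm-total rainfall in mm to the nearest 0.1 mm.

Each cycle deposits ε × PW = 0.18 × 38.7 = 6.966 mm.
Over 5 cycles: 5 × 6.966 = 34.8 mm.

rainfall ≈ 34.8 mm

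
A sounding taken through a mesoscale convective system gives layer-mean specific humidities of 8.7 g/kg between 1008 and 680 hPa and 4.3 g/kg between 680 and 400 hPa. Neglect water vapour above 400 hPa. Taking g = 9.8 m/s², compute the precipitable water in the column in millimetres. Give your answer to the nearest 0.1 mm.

PW ≈ 41.4 mm

Precipitable water is the column-integrated vapour mass per unit area: PW = (1/g) Σ q̄ Δp, with q in kg/kg and Δp in Pa (1 kg/m² of water = 1 mm).
Layer 1008–680 hPa: Δp = 328 hPa = 32800 Pa, q̄ = 0.0087 kg/kg → 0.0087 × 32800 / 9.8 = 29.12 mm
Layer 680–400 hPa: Δp = 280 hPa = 28000 Pa, q̄ = 0.0043 kg/kg → 0.0043 × 28000 / 9.8 = 12.29 mm
PW = 29.12 + 12.29 = 41.41 ≈ 41.4 mm.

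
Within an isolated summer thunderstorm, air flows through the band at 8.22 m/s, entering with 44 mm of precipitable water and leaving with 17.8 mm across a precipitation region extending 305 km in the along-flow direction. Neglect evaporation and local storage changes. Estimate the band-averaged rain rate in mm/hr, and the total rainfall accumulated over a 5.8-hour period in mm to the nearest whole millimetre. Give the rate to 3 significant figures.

R ≈ 2.54 mm/hr; total ≈ 15 mm

Column moisture flux per unit crosswind length is F = V × PW.
Inflow: F_in = 8.22 × 44 = 361.68 mm·m/s
Outflow: F_out = 8.22 × 17.8 = 146.316 mm·m/s
Steady-state rate R = (F_in − F_out)/L = (361.68 − 146.316) / 305000 m = 7.061e-04 mm/s.
R = 7.061e-04 × 3600 = 2.54 mm/hr.
Over 5.8 h: total = 2.54 × 5.8 = 14.732 ≈ 15 mm.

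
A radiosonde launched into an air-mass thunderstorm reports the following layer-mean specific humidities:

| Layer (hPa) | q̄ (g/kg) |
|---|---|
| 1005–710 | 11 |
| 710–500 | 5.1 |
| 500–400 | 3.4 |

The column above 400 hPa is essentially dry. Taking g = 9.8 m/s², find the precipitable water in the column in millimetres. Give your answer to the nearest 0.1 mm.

PW ≈ 47.5 mm

Precipitable water is the column-integrated vapour mass per unit area: PW = (1/g) Σ q̄ Δp, with q in kg/kg and Δp in Pa (1 kg/m² of water = 1 mm).
Layer 1005–710 hPa: Δp = 295 hPa = 29500 Pa, q̄ = 0.011 kg/kg → 0.011 × 29500 / 9.8 = 33.11 mm
Layer 710–500 hPa: Δp = 210 hPa = 21000 Pa, q̄ = 0.0051 kg/kg → 0.0051 × 21000 / 9.8 = 10.93 mm
Layer 500–400 hPa: Δp = 100 hPa = 10000 Pa, q̄ = 0.0034 kg/kg → 0.0034 × 10000 / 9.8 = 3.47 mm
PW = 33.11 + 10.93 + 3.47 = 47.51 ≈ 47.5 mm.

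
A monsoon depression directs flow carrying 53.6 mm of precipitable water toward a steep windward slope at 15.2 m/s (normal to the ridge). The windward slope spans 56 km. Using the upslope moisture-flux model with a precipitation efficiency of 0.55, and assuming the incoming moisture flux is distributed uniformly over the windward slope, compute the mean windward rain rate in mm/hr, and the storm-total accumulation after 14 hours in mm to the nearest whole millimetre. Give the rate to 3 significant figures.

R ≈ 28.8 mm/hr; total ≈ 403 mm

Incoming column moisture flux per unit ridge length: F = V × PW = 15.2 × 53.6 = 814.72 mm·m/s.
Spread over the 56 km slope with efficiency ε = 0.55: R = ε·F/W = 0.55 × 814.72 / 56000 m = 8.002e-03 mm/s.
R = 8.002e-03 × 3600 = 28.8 mm/hr.
Over 14 h: total = 28.8 × 14 = 403.2 ≈ 403 mm.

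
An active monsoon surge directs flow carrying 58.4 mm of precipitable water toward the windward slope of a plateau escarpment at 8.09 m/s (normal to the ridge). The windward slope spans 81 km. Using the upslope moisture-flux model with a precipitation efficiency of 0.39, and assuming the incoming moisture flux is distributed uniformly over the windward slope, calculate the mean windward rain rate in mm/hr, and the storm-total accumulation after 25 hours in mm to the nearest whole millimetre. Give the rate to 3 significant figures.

R ≈ 8.19 mm/hr; total ≈ 205 mm

Incoming column moisture flux per unit ridge length: F = V × PW = 8.09 × 58.4 = 472.456 mm·m/s.
Spread over the 81 km slope with efficiency ε = 0.39: R = ε·F/W = 0.39 × 472.456 / 81000 m = 2.275e-03 mm/s.
R = 2.275e-03 × 3600 = 8.19 mm/hr.
Over 25 h: total = 8.19 × 25 = 204.75 ≈ 205 mm.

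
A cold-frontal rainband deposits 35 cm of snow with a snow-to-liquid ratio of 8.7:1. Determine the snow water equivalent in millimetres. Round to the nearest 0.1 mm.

SWE = snow depth / ratio = 35 cm / 8.7 = 4.023 cm = 40.2 mm.

SWE ≈ 40.2 mm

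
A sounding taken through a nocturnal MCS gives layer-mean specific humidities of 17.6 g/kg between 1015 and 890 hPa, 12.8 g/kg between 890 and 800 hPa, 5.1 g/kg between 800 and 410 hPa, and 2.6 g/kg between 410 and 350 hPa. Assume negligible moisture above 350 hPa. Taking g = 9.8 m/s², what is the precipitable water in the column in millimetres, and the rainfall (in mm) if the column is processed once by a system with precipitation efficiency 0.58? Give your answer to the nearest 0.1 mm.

PW ≈ 56.1 mm; rainfall ≈ 32.5 mm

Precipitable water is the column-integrated vapour mass per unit area: PW = (1/g) Σ q̄ Δp, with q in kg/kg and Δp in Pa (1 kg/m² of water = 1 mm).
Layer 1015–890 hPa: Δp = 125 hPa = 12500 Pa, q̄ = 0.0176 kg/kg → 0.0176 × 12500 / 9.8 = 22.45 mm
Layer 890–800 hPa: Δp = 90 hPa = 9000 Pa, q̄ = 0.0128 kg/kg → 0.0128 × 9000 / 9.8 = 11.76 mm
Layer 800–410 hPa: Δp = 390 hPa = 39000 Pa, q̄ = 0.0051 kg/kg → 0.0051 × 39000 / 9.8 = 20.30 mm
Layer 410–350 hPa: Δp = 60 hPa = 6000 Pa, q̄ = 0.0026 kg/kg → 0.0026 × 6000 / 9.8 = 1.59 mm
PW = 22.45 + 11.76 + 20.30 + 1.59 = 56.10 ≈ 56.1 mm.
Rainfall = ε × PW = 0.58 × 56.1 = 32.5 mm.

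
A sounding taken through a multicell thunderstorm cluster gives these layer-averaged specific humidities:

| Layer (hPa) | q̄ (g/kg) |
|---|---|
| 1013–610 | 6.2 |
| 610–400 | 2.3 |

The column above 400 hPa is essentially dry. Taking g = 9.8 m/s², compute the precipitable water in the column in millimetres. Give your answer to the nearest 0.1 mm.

PW ≈ 30.4 mm

Precipitable water is the column-integrated vapour mass per unit area: PW = (1/g) Σ q̄ Δp, with q in kg/kg and Δp in Pa (1 kg/m² of water = 1 mm).
Layer 1013–610 hPa: Δp = 403 hPa = 40300 Pa, q̄ = 0.0062 kg/kg → 0.0062 × 40300 / 9.8 = 25.50 mm
Layer 610–400 hPa: Δp = 210 hPa = 21000 Pa, q̄ = 0.0023 kg/kg → 0.0023 × 21000 / 9.8 = 4.93 mm
PW = 25.50 + 4.93 = 30.43 ≈ 30.4 mm.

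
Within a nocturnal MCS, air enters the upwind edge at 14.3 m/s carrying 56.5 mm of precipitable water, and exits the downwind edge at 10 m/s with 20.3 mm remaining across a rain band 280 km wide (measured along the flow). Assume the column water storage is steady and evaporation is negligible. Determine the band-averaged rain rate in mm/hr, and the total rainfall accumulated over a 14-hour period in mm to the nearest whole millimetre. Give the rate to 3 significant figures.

R ≈ 7.78 mm/hr; total ≈ 109 mm

Column moisture flux per unit crosswind length is F = V × PW.
Inflow: F_in = 14.3 × 56.5 = 807.95 mm·m/s
Outflow: F_out = 10 × 20.3 = 203 mm·m/s
Steady-state rate R = (F_in − F_out)/L = (807.95 − 203) / 280000 m = 2.161e-03 mm/s.
R = 2.161e-03 × 3600 = 7.78 mm/hr.
Over 14 h: total = 7.78 × 14 = 108.92 ≈ 109 mm.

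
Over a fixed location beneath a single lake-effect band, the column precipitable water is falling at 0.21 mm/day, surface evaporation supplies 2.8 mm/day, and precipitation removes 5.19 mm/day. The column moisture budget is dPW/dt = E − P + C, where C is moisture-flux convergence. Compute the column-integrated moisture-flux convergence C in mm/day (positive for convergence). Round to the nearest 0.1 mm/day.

C ≈ 2.2 mm/day

dPW/dt = -0.21 mm/day.
C = dPW/dt − E + P = (-0.21) − 2.8 + 5.19 = 2.2 mm/day.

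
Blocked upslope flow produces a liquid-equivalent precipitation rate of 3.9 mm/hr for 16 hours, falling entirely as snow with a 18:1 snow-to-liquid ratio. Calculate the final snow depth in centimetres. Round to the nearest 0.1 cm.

snow depth ≈ 112.3 cm

Liquid-equivalent depth = 3.9 × 16 = 62.4 mm.
Snow depth = 62.4 mm × 18 = 1123.2 mm = 112.3 cm.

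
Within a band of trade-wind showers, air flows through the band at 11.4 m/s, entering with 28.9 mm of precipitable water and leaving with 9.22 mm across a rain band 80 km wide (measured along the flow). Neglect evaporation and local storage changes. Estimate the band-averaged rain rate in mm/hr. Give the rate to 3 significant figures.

R ≈ 10.1 mm/hr

Column moisture flux per unit crosswind length is F = V × PW.
Inflow: F_in = 11.4 × 28.9 = 329.46 mm·m/s
Outflow: F_out = 11.4 × 9.22 = 105.108 mm·m/s
Steady-state rate R = (F_in − F_out)/L = (329.46 − 105.108) / 80000 m = 2.804e-03 mm/s.
R = 2.804e-03 × 3600 = 10.1 mm/hr.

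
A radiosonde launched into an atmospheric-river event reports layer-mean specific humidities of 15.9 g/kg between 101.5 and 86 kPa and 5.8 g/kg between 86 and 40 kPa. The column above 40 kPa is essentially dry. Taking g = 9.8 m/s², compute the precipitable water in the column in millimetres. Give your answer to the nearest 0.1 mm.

Precipitable water is the column-integrated vapour mass per unit area: PW = (1/g) Σ q̄ Δp, with q in kg/kg and Δp in Pa (1 kg/m² of water = 1 mm).
Layer 101.5–86 kPa: Δp = 155 hPa = 15500 Pa, q̄ = 0.0159 kg/kg → 0.0159 × 15500 / 9.8 = 25.15 mm
Layer 86–40 kPa: Δp = 460 hPa = 46000 Pa, q̄ = 0.0058 kg/kg → 0.0058 × 46000 / 9.8 = 27.22 mm
PW = 25.15 + 27.22 = 52.37 ≈ 52.4 mm.

PW ≈ 52.4 mm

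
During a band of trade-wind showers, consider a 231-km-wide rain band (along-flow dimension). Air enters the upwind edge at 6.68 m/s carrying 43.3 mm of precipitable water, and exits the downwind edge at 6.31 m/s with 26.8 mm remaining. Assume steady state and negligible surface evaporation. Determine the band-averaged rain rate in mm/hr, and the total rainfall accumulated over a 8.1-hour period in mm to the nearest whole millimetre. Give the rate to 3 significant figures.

Column moisture flux per unit crosswind length is F = V × PW.
Inflow: F_in = 6.68 × 43.3 = 289.244 mm·m/s
Outflow: F_out = 6.31 × 26.8 = 169.108 mm·m/s
Steady-state rate R = (F_in − F_out)/L = (289.244 − 169.108) / 231000 m = 5.201e-04 mm/s.
R = 5.201e-04 × 3600 = 1.87 mm/hr.
Over 8.1 h: total = 1.87 × 8.1 = 15.147 ≈ 15 mm.

R ≈ 1.87 mm/hr; total ≈ 15 mm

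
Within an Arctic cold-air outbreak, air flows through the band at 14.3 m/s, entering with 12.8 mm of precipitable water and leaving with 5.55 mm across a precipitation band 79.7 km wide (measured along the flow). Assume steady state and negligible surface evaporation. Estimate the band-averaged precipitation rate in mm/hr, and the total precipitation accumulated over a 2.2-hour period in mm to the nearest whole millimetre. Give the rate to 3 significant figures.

Column moisture flux per unit crosswind length is F = V × PW.
Inflow: F_in = 14.3 × 12.8 = 183.04 mm·m/s
Outflow: F_out = 14.3 × 5.55 = 79.365 mm·m/s
Steady-state rate R = (F_in − F_out)/L = (183.04 − 79.365) / 79700 m = 1.301e-03 mm/s.
R = 1.301e-03 × 3600 = 4.68 mm/hr.
Over 2.2 h: total = 4.68 × 2.2 = 10.296 ≈ 10 mm.

R ≈ 4.68 mm/hr; total ≈ 10 mm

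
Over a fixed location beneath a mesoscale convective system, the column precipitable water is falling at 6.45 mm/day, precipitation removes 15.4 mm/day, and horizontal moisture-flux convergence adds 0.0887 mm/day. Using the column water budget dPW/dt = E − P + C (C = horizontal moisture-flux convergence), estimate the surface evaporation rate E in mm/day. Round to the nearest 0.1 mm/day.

E ≈ 8.9 mm/day

dPW/dt = -6.45 mm/day.
E = dPW/dt + P − C = (-6.45) + 15.4 − (0.0887) = 8.9 mm/day.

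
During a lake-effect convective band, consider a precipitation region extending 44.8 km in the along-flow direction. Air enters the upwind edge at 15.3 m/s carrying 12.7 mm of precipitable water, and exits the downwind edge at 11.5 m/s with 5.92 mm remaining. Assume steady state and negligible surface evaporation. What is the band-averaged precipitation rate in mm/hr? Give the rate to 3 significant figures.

Column moisture flux per unit crosswind length is F = V × PW.
Inflow: F_in = 15.3 × 12.7 = 194.31 mm·m/s
Outflow: F_out = 11.5 × 5.92 = 68.08 mm·m/s
Steady-state rate R = (F_in − F_out)/L = (194.31 − 68.08) / 44800 m = 2.818e-03 mm/s.
R = 2.818e-03 × 3600 = 10.1 mm/hr.

R ≈ 10.1 mm/hr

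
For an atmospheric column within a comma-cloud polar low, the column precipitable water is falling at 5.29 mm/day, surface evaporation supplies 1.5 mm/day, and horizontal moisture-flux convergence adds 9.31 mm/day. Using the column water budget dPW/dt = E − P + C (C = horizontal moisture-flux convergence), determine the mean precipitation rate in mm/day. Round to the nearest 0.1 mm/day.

dPW/dt = -5.29 mm/day.
P = E + C − dPW/dt = 1.5 + (9.31) − (-5.29) = 16.1 mm/day.

P ≈ 16.1 mm/day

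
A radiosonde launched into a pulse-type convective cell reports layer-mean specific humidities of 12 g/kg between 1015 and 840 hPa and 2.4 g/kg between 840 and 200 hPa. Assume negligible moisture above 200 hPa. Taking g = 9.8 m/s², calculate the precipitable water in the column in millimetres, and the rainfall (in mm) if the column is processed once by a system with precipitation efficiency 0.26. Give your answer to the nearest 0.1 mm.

Precipitable water is the column-integrated vapour mass per unit area: PW = (1/g) Σ q̄ Δp, with q in kg/kg and Δp in Pa (1 kg/m² of water = 1 mm).
Layer 1015–840 hPa: Δp = 175 hPa = 17500 Pa, q̄ = 0.012 kg/kg → 0.012 × 17500 / 9.8 = 21.43 mm
Layer 840–200 hPa: Δp = 640 hPa = 64000 Pa, q̄ = 0.0024 kg/kg → 0.0024 × 64000 / 9.8 = 15.67 mm
PW = 21.43 + 15.67 = 37.10 ≈ 37.1 mm.
Rainfall = ε × PW = 0.26 × 37.1 = 9.6 mm.

PW ≈ 37.1 mm; rainfall ≈ 9.6 mm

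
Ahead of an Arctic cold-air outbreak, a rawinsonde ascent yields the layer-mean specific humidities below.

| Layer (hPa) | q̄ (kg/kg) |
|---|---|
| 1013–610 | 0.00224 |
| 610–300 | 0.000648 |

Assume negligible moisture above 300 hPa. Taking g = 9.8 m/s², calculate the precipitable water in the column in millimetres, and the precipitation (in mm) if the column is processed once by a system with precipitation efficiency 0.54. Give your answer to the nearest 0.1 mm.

PW ≈ 11.3 mm; precipitation ≈ 6.1 mm

Precipitable water is the column-integrated vapour mass per unit area: PW = (1/g) Σ q̄ Δp, with q in kg/kg and Δp in Pa (1 kg/m² of water = 1 mm).
Layer 1013–610 hPa: Δp = 403 hPa = 40300 Pa, q̄ = 0.00224 kg/kg → 0.00224 × 40300 / 9.8 = 9.21 mm
Layer 610–300 hPa: Δp = 310 hPa = 31000 Pa, q̄ = 0.000648 kg/kg → 0.000648 × 31000 / 9.8 = 2.05 mm
PW = 9.21 + 2.05 = 11.26 ≈ 11.3 mm.
Precipitation = ε × PW = 0.54 × 11.3 = 6.1 mm.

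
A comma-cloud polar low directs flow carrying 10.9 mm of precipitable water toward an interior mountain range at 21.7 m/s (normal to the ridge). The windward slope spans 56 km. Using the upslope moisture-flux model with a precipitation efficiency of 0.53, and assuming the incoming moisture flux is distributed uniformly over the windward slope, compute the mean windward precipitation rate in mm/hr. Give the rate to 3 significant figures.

Incoming column moisture flux per unit ridge length: F = V × PW = 21.7 × 10.9 = 236.53 mm·m/s.
Spread over the 56 km slope with efficiency ε = 0.53: R = ε·F/W = 0.53 × 236.53 / 56000 m = 2.239e-03 mm/s.
R = 2.239e-03 × 3600 = 8.06 mm/hr.

R ≈ 8.06 mm/hr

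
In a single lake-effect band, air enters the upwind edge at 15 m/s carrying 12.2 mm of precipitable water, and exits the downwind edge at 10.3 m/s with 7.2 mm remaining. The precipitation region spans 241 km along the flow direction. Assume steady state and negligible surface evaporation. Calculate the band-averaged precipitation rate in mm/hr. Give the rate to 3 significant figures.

R ≈ 1.63 mm/hr

Column moisture flux per unit crosswind length is F = V × PW.
Inflow: F_in = 15 × 12.2 = 183 mm·m/s
Outflow: F_out = 10.3 × 7.2 = 74.16 mm·m/s
Steady-state rate R = (F_in − F_out)/L = (183 − 74.16) / 241000 m = 4.516e-04 mm/s.
R = 4.516e-04 × 3600 = 1.63 mm/hr.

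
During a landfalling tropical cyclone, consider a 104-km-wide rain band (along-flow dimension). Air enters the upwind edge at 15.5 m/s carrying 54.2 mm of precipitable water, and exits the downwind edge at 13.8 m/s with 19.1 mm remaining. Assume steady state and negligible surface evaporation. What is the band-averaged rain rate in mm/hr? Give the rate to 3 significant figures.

Column moisture flux per unit crosswind length is F = V × PW.
Inflow: F_in = 15.5 × 54.2 = 840.1 mm·m/s
Outflow: F_out = 13.8 × 19.1 = 263.58 mm·m/s
Steady-state rate R = (F_in − F_out)/L = (840.1 − 263.58) / 104000 m = 5.543e-03 mm/s.
R = 5.543e-03 × 3600 = 20.0 mm/hr.

R ≈ 20.0 mm/hr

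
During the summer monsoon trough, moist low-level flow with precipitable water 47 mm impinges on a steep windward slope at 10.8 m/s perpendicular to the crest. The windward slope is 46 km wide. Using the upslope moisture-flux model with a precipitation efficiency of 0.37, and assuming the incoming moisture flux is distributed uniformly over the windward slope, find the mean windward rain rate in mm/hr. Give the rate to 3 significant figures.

Incoming column moisture flux per unit ridge length: F = V × PW = 10.8 × 47 = 507.6 mm·m/s.
Spread over the 46 km slope with efficiency ε = 0.37: R = ε·F/W = 0.37 × 507.6 / 46000 m = 4.083e-03 mm/s.
R = 4.083e-03 × 3600 = 14.7 mm/hr.

R ≈ 14.7 mm/hr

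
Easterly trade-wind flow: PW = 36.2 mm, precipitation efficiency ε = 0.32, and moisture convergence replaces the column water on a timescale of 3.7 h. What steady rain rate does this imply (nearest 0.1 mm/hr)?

R ≈ 3.1 mm/hr

Each overturning extracts ε × PW = 0.32 × 36.2 = 11.584 mm.
Rate = ε·PW / τ = 11.584 / 3.7 h = 3.1 mm/hr.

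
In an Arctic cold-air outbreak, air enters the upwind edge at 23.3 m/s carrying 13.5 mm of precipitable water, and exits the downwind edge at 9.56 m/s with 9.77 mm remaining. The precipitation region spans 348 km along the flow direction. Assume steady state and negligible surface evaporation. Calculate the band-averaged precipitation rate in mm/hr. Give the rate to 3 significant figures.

R ≈ 2.29 mm/hr

Column moisture flux per unit crosswind length is F = V × PW.
Inflow: F_in = 23.3 × 13.5 = 314.55 mm·m/s
Outflow: F_out = 9.56 × 9.77 = 93.4012 mm·m/s
Steady-state rate R = (F_in − F_out)/L = (314.55 − 93.4012) / 348000 m = 6.355e-04 mm/s.
R = 6.355e-04 × 3600 = 2.29 mm/hr.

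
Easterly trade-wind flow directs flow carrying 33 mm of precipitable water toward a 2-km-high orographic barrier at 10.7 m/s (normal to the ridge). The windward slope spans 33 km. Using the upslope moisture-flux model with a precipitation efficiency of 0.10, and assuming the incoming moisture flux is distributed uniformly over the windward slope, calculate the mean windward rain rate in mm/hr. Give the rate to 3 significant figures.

R ≈ 3.85 mm/hr

Incoming column moisture flux per unit ridge length: F = V × PW = 10.7 × 33 = 353.1 mm·m/s.
Spread over the 33 km slope with efficiency ε = 0.10: R = ε·F/W = 0.10 × 353.1 / 33000 m = 1.070e-03 mm/s.
R = 1.070e-03 × 3600 = 3.85 mm/hr.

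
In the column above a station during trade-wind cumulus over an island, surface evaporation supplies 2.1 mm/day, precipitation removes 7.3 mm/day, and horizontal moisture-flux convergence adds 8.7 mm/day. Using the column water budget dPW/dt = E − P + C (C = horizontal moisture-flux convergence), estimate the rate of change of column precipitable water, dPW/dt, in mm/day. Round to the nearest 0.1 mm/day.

dPW/dt ≈ 3.5 mm/day

dPW/dt = E − P + C = 2.1 − 7.3 + (8.7) = 3.5 mm/day.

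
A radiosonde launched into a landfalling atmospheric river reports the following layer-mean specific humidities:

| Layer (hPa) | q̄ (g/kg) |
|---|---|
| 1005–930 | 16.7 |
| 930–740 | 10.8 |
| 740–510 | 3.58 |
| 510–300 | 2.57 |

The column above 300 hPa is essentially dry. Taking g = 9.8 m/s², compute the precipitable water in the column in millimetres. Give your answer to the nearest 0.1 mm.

Precipitable water is the column-integrated vapour mass per unit area: PW = (1/g) Σ q̄ Δp, with q in kg/kg and Δp in Pa (1 kg/m² of water = 1 mm).
Layer 1005–930 hPa: Δp = 75 hPa = 7500 Pa, q̄ = 0.0167 kg/kg → 0.0167 × 7500 / 9.8 = 12.78 mm
Layer 930–740 hPa: Δp = 190 hPa = 19000 Pa, q̄ = 0.0108 kg/kg → 0.0108 × 19000 / 9.8 = 20.94 mm
Layer 740–510 hPa: Δp = 230 hPa = 23000 Pa, q̄ = 0.00358 kg/kg → 0.00358 × 23000 / 9.8 = 8.40 mm
Layer 510–300 hPa: Δp = 210 hPa = 21000 Pa, q̄ = 0.00257 kg/kg → 0.00257 × 21000 / 9.8 = 5.51 mm
PW = 12.78 + 20.94 + 8.40 + 5.51 = 47.63 ≈ 47.6 mm.

PW ≈ 47.6 mm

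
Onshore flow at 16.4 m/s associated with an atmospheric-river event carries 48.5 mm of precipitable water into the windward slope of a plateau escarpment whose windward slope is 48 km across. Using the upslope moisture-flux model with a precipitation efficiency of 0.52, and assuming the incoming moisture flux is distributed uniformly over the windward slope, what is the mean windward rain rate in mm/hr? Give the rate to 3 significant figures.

R ≈ 31.0 mm/hr

Incoming column moisture flux per unit ridge length: F = V × PW = 16.4 × 48.5 = 795.4 mm·m/s.
Spread over the 48 km slope with efficiency ε = 0.52: R = ε·F/W = 0.52 × 795.4 / 48000 m = 8.617e-03 mm/s.
R = 8.617e-03 × 3600 = 31.0 mm/hr.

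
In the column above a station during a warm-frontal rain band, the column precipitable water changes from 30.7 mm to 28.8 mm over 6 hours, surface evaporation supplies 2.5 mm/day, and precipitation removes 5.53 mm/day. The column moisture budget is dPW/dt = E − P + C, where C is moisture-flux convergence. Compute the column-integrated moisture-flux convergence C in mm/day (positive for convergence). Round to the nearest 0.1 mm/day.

dPW/dt = (28.8 − 30.7) mm / (6/24 day) = -7.600 mm/day.
C = dPW/dt − E + P = (-7.600) − 2.5 + 5.53 = -4.6 mm/day.

C ≈ -4.6 mm/day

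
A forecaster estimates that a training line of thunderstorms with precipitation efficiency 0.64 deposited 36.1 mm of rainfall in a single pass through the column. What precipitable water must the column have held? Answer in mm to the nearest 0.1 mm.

PW = rainfall / ε = 36.1 / 0.64 = 56.4 mm.

PW ≈ 56.4 mm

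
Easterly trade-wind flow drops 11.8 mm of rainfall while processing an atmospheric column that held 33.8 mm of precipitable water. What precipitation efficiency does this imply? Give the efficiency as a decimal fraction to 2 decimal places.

ε ≈ 0.35

ε = rainfall / PW = 11.8 / 33.8 = 0.35.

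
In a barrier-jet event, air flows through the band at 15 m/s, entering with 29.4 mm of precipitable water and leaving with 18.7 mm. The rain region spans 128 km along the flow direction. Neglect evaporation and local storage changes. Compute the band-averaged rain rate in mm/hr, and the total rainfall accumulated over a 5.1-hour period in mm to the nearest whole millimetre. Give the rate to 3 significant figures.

Column moisture flux per unit crosswind length is F = V × PW.
Inflow: F_in = 15 × 29.4 = 441 mm·m/s
Outflow: F_out = 15 × 18.7 = 280.5 mm·m/s
Steady-state rate R = (F_in − F_out)/L = (441 − 280.5) / 128000 m = 1.254e-03 mm/s.
R = 1.254e-03 × 3600 = 4.51 mm/hr.
Over 5.1 h: total = 4.51 × 5.1 = 23.001 ≈ 23 mm.

R ≈ 4.51 mm/hr; total ≈ 23 mm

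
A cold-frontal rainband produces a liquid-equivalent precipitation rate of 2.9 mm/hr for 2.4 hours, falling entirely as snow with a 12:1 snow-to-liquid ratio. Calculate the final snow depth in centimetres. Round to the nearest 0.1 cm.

snow depth ≈ 8.4 cm

Liquid-equivalent depth = 2.9 × 2.4 = 6.96 mm.
Snow depth = 6.96 mm × 12 = 83.52 mm = 8.4 cm.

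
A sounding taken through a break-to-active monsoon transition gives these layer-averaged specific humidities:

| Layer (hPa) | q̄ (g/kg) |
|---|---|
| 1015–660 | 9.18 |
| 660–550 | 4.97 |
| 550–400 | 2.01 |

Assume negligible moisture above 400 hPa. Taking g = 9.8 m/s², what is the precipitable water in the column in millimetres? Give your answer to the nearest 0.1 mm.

Precipitable water is the column-integrated vapour mass per unit area: PW = (1/g) Σ q̄ Δp, with q in kg/kg and Δp in Pa (1 kg/m² of water = 1 mm).
Layer 1015–660 hPa: Δp = 355 hPa = 35500 Pa, q̄ = 0.00918 kg/kg → 0.00918 × 35500 / 9.8 = 33.25 mm
Layer 660–550 hPa: Δp = 110 hPa = 11000 Pa, q̄ = 0.00497 kg/kg → 0.00497 × 11000 / 9.8 = 5.58 mm
Layer 550–400 hPa: Δp = 150 hPa = 15000 Pa, q̄ = 0.00201 kg/kg → 0.00201 × 15000 / 9.8 = 3.08 mm
PW = 33.25 + 5.58 + 3.08 = 41.91 ≈ 41.9 mm.

PW ≈ 41.9 mm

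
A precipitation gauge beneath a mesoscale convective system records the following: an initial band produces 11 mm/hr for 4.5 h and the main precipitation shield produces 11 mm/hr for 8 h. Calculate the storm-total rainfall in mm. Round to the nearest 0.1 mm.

total ≈ 137.5 mm

Total = Σ Rᵢ Δtᵢ = 11 × 4.5 + 11 × 8
      = 49.5 + 88 = 137.5 mm.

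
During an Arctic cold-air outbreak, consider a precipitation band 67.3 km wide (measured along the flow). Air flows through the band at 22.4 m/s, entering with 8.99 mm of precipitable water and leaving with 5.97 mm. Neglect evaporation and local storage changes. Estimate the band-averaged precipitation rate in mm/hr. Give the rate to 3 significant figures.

R ≈ 3.62 mm/hr

Column moisture flux per unit crosswind length is F = V × PW.
Inflow: F_in = 22.4 × 8.99 = 201.376 mm·m/s
Outflow: F_out = 22.4 × 5.97 = 133.728 mm·m/s
Steady-state rate R = (F_in − F_out)/L = (201.376 − 133.728) / 67300 m = 1.005e-03 mm/s.
R = 1.005e-03 × 3600 = 3.62 mm/hr.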